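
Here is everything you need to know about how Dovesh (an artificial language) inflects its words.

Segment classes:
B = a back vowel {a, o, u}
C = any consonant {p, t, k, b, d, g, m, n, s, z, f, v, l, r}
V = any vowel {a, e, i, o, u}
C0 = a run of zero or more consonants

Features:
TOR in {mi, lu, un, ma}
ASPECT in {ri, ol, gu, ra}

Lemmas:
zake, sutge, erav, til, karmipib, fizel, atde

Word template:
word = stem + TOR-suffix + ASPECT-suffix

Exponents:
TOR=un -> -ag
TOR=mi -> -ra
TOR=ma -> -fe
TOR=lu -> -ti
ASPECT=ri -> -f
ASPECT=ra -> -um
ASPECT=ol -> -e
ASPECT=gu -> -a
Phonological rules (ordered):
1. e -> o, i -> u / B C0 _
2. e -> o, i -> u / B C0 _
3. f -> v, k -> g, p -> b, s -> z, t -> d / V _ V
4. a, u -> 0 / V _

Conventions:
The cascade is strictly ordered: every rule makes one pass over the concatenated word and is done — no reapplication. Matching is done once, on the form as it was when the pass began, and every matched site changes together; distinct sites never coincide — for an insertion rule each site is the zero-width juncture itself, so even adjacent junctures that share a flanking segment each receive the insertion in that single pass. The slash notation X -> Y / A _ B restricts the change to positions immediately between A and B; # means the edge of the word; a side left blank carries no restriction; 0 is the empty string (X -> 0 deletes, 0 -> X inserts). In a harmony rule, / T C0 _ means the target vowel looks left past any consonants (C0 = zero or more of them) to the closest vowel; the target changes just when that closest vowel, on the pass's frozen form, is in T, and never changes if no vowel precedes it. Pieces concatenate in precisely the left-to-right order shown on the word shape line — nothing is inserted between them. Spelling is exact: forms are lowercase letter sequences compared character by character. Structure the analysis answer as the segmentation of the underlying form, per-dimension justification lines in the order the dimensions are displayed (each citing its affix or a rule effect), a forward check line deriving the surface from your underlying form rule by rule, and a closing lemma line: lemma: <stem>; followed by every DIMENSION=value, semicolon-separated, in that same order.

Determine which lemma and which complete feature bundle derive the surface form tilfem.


underlying: til-fe-um
TOR=ma - signalled by the affix -fe
ASPECT=ra - signalled by the affix -um
check: tilfeum -> tilfeum -> tilfeum -> tilfeum -> tilfem
lemma: til; TOR=ma; ASPECT=ra


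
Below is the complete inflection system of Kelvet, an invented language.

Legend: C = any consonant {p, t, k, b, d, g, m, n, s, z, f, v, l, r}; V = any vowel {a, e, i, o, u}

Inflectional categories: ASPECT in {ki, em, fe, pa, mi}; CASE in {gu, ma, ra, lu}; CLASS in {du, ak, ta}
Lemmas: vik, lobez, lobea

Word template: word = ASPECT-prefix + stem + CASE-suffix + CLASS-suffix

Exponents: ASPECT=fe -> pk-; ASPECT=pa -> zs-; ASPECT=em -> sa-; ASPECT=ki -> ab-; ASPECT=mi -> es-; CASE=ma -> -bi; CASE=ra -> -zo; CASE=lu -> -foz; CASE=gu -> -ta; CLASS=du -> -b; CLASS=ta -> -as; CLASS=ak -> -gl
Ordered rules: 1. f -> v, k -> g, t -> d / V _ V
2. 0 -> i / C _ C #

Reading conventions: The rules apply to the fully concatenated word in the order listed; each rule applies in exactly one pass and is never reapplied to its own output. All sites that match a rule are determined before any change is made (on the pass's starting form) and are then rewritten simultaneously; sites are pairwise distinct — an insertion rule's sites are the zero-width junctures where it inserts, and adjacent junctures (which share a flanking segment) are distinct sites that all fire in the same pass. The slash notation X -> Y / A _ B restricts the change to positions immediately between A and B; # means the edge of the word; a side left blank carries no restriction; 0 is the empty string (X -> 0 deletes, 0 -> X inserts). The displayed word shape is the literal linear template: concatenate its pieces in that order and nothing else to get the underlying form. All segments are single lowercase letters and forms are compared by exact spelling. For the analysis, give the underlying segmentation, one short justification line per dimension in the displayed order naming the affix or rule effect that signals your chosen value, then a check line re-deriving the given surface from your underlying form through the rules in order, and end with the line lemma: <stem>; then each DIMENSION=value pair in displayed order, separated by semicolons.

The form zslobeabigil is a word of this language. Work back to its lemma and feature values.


underlying: zs-lobea-bi-gl
ASPECT=pa - signalled by the affix zs-
CASE=ma - signalled by the affix -bi
CLASS=ak - signalled by the affix -gl
check: zslobeabigl -> zslobeabigl -> zslobeabigil
lemma: lobea; ASPECT=pa; CASE=ma; CLASS=ak


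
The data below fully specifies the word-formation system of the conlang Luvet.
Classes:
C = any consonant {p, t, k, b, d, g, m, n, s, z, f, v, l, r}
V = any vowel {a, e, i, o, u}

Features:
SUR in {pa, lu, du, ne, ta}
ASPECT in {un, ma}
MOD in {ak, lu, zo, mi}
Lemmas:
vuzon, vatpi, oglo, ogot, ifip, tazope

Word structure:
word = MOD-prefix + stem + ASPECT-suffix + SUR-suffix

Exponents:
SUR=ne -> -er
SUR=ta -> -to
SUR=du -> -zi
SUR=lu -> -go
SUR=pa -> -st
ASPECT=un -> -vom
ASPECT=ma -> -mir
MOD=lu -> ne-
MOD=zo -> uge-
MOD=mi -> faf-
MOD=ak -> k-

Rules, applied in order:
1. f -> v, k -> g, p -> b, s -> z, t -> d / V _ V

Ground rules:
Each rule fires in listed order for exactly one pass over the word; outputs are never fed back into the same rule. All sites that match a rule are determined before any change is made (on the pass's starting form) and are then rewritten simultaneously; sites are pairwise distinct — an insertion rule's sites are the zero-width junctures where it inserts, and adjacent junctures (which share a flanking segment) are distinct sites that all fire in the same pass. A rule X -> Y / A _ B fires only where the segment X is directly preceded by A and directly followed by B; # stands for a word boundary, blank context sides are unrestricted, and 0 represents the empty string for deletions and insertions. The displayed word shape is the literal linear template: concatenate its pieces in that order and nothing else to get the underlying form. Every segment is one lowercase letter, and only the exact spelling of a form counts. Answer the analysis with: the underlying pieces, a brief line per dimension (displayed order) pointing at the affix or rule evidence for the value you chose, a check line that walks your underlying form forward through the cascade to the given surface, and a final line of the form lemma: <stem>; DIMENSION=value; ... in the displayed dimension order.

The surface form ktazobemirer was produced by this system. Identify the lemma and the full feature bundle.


underlying: k-tazope-mir-er
SUR=ne - signalled by the affix -er
ASPECT=ma - signalled by the affix -mir
MOD=ak - signalled by the affix k-
check: ktazopemirer -> ktazobemirer
lemma: tazope; SUR=ne; ASPECT=ma; MOD=ak


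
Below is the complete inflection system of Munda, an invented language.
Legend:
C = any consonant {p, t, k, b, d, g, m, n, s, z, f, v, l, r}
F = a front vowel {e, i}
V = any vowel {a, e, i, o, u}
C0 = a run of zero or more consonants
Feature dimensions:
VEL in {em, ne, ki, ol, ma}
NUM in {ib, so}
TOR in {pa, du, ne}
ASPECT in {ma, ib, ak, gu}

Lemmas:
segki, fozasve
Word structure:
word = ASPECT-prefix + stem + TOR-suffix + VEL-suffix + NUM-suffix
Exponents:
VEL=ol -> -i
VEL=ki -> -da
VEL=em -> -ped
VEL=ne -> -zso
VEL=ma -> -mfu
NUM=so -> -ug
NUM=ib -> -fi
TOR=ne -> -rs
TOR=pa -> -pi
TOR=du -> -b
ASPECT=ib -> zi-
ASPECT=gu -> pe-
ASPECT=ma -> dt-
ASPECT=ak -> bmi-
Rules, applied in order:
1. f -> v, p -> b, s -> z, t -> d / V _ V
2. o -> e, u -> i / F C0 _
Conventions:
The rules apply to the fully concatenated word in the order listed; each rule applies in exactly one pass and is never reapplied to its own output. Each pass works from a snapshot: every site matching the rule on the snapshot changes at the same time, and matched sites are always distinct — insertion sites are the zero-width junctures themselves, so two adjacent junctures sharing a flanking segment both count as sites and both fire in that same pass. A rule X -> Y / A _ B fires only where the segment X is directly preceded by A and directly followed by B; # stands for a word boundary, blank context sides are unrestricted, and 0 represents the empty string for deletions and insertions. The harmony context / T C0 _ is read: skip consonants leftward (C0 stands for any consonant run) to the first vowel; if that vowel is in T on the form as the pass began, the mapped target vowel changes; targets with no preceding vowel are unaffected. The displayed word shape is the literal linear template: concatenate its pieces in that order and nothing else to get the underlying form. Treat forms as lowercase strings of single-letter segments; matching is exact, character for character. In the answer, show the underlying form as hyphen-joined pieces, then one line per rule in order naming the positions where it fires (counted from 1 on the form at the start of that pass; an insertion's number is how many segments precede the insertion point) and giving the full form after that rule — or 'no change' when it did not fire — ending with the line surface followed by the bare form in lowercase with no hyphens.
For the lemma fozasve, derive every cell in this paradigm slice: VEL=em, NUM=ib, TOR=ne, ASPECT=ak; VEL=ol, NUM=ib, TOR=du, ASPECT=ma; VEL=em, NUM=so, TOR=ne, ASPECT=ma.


cell VEL=em, NUM=ib, TOR=ne, ASPECT=ak:
underlying: bmi-fozasve-rs-ped-fi
1. f -> v, p -> b, s -> z, t -> d / V _ V: fires at position(s) 4: bmivozasverspedfi
2. o -> e, u -> i / F C0 _: fires at position(s) 5: bmivezasverspedfi
surface: bmivezasverspedfi

cell VEL=ol, NUM=ib, TOR=du, ASPECT=ma:
underlying: dt-fozasve-b-i-fi
1. f -> v, p -> b, s -> z, t -> d / V _ V: fires at position(s) 12: dtfozasvebivi
2. o -> e, u -> i / F C0 _: no change
surface: dtfozasvebivi

cell VEL=em, NUM=so, TOR=ne, ASPECT=ma:
underlying: dt-fozasve-rs-ped-ug
1. f -> v, p -> b, s -> z, t -> d / V _ V: no change
2. o -> e, u -> i / F C0 _: fires at position(s) 15: dtfozasverspedig
surface: dtfozasverspedig


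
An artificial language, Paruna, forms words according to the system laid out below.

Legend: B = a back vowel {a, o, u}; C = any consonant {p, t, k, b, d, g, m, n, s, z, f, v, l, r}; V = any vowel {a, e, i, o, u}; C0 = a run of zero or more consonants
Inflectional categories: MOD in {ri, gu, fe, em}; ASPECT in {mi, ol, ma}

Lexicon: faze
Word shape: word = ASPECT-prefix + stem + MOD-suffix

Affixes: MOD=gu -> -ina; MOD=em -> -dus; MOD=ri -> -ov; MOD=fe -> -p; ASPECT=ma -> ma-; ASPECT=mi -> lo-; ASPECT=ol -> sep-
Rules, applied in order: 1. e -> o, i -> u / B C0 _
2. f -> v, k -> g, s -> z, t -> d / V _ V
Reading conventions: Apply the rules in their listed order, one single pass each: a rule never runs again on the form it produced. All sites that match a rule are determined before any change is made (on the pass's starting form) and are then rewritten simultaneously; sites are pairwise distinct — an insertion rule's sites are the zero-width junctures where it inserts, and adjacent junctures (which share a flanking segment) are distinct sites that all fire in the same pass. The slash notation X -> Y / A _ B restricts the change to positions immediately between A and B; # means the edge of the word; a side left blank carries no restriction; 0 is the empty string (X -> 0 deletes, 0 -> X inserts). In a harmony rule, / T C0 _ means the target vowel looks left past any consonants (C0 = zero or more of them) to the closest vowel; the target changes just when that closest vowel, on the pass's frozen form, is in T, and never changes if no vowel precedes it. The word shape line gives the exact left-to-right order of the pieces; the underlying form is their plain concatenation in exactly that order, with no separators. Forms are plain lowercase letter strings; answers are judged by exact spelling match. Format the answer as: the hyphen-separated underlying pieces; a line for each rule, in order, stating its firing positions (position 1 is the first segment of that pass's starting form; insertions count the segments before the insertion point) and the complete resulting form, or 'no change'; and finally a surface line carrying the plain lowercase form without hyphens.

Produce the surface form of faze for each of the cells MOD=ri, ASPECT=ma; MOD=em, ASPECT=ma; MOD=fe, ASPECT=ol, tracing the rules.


cell MOD=ri, ASPECT=ma:
underlying: ma-faze-ov
1. e -> o, i -> u / B C0 _: fires at position(s) 6: mafazoov
2. f -> v, k -> g, s -> z, t -> d / V _ V: fires at position(s) 3: mavazoov
surface: mavazoov

cell MOD=em, ASPECT=ma:
underlying: ma-faze-dus
1. e -> o, i -> u / B C0 _: fires at position(s) 6: mafazodus
2. f -> v, k -> g, s -> z, t -> d / V _ V: fires at position(s) 3: mavazodus
surface: mavazodus

cell MOD=fe, ASPECT=ol:
underlying: sep-faze-p
1. e -> o, i -> u / B C0 _: fires at position(s) 7: sepfazop
2. f -> v, k -> g, s -> z, t -> d / V _ V: no change
surface: sepfazop


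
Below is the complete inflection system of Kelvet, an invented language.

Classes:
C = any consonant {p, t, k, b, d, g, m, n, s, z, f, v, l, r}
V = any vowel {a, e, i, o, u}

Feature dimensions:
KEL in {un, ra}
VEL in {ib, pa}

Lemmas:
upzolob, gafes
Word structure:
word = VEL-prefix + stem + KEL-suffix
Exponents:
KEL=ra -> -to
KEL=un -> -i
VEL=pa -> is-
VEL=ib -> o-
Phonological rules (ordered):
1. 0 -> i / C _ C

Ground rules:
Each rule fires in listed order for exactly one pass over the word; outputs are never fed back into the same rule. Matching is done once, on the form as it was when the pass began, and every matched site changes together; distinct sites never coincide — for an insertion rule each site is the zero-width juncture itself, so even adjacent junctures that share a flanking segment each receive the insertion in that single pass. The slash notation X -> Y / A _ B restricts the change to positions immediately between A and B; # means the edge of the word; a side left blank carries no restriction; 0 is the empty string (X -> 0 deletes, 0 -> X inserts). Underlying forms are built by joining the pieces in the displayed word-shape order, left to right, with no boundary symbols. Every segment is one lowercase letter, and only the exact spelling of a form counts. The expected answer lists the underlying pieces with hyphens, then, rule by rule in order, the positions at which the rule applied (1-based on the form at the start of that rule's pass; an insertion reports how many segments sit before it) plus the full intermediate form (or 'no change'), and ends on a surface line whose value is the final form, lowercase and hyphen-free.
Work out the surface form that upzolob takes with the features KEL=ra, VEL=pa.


underlying: is-upzolob-to
1. 0 -> i / C _ C: inserts after position(s) 4, 9: isupizolobito
surface: isupizolobito


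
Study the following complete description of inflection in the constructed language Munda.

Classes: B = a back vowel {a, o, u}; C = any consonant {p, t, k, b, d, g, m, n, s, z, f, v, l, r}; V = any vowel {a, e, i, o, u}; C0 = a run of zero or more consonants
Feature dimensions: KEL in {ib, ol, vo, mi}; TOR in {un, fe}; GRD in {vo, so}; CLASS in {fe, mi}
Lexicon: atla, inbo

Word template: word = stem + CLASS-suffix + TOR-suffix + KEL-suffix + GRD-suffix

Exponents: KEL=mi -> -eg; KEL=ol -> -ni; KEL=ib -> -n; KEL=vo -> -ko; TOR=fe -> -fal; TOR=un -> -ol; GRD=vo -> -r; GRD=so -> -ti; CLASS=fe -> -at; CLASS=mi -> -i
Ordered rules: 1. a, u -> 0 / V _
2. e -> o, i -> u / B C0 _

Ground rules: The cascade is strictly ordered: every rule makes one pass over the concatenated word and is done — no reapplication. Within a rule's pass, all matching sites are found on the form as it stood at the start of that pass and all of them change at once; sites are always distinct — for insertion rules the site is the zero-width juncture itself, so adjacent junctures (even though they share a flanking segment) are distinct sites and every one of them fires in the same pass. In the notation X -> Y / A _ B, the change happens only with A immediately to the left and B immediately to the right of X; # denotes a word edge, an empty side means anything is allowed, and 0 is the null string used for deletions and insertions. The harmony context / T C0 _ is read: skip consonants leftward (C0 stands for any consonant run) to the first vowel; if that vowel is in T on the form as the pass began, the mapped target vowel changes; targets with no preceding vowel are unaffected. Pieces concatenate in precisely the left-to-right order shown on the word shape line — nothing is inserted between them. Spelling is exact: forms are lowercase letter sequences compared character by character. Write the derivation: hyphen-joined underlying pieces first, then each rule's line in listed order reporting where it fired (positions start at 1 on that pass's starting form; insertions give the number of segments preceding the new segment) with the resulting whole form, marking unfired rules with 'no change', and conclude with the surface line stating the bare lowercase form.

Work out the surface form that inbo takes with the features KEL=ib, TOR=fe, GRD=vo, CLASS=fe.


underlying: inbo-at-fal-n-r
1. a, u -> 0 / V _: fires at position(s) 5: inbotfalnr
2. e -> o, i -> u / B C0 _: no change
surface: inbotfalnr


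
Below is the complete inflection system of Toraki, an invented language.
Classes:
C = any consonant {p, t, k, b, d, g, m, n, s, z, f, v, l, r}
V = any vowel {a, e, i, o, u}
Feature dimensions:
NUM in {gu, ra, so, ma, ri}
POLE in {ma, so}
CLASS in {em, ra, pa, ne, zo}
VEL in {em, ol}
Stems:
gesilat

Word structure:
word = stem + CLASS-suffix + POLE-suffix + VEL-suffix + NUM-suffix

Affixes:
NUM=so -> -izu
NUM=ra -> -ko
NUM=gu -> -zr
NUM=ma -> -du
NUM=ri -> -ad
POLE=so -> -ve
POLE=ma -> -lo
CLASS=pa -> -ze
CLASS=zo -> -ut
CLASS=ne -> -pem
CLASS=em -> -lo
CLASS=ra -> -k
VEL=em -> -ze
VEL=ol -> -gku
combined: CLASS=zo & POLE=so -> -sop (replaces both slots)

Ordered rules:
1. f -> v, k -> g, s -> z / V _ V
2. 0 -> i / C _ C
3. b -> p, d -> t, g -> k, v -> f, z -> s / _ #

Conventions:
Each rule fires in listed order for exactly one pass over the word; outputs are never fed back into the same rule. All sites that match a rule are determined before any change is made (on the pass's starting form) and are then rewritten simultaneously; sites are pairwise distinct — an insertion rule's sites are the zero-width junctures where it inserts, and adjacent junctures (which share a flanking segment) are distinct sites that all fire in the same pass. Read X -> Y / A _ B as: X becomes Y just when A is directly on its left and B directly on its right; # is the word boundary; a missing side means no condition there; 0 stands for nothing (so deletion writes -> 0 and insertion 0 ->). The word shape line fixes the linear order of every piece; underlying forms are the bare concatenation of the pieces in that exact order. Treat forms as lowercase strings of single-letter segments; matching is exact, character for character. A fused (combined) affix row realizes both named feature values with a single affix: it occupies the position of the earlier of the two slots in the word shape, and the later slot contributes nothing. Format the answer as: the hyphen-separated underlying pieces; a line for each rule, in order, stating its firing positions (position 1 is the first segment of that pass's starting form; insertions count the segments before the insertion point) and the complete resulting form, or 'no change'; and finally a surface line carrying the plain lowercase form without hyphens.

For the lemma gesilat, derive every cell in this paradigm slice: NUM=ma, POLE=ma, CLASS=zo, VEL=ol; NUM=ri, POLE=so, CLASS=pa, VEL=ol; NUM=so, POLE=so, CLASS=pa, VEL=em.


cell NUM=ma, POLE=ma, CLASS=zo, VEL=ol:
underlying: gesilat-ut-lo-gku-du
1. f -> v, k -> g, s -> z / V _ V: fires at position(s) 3: gezilatutlogkudu
2. 0 -> i / C _ C: inserts after position(s) 9, 12: gezilatutilogikudu
3. b -> p, d -> t, g -> k, v -> f, z -> s / _ #: no change
surface: gezilatutilogikudu

cell NUM=ri, POLE=so, CLASS=pa, VEL=ol:
underlying: gesilat-ze-ve-gku-ad
1. f -> v, k -> g, s -> z / V _ V: fires at position(s) 3: gezilatzevegkuad
2. 0 -> i / C _ C: inserts after position(s) 7, 12: gezilatizevegikuad
3. b -> p, d -> t, g -> k, v -> f, z -> s / _ #: fires at position(s) 18: gezilatizevegikuat
surface: gezilatizevegikuat

cell NUM=so, POLE=so, CLASS=pa, VEL=em:
underlying: gesilat-ze-ve-ze-izu
1. f -> v, k -> g, s -> z / V _ V: fires at position(s) 3: gezilatzevezeizu
2. 0 -> i / C _ C: inserts after position(s) 7: gezilatizevezeizu
3. b -> p, d -> t, g -> k, v -> f, z -> s / _ #: no change
surface: gezilatizevezeizu


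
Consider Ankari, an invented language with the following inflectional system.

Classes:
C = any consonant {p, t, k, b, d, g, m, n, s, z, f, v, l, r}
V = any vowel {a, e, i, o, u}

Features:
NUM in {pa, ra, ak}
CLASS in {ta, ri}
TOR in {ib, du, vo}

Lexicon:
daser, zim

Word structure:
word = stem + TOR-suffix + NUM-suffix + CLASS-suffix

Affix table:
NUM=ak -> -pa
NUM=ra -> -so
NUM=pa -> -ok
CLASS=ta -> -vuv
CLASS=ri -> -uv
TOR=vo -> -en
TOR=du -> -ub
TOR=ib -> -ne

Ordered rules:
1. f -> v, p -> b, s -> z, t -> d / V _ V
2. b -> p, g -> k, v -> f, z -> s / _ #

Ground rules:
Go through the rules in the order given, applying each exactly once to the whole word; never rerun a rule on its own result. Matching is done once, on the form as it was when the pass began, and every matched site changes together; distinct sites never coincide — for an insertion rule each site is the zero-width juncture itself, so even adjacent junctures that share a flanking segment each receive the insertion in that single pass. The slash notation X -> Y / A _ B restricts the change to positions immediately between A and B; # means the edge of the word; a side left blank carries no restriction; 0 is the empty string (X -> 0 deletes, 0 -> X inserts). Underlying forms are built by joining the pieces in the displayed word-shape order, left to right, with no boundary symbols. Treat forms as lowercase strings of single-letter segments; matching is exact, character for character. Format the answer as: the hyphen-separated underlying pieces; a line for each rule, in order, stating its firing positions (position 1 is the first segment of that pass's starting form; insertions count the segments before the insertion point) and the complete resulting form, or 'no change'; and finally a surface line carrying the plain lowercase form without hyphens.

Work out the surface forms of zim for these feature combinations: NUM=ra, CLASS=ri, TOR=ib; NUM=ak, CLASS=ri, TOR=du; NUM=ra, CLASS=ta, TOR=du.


cell NUM=ra, CLASS=ri, TOR=ib:
underlying: zim-ne-so-uv
1. f -> v, p -> b, s -> z, t -> d / V _ V: fires at position(s) 6: zimnezouv
2. b -> p, g -> k, v -> f, z -> s / _ #: fires at position(s) 9: zimnezouf
surface: zimnezouf

cell NUM=ak, CLASS=ri, TOR=du:
underlying: zim-ub-pa-uv
1. f -> v, p -> b, s -> z, t -> d / V _ V: no change
2. b -> p, g -> k, v -> f, z -> s / _ #: fires at position(s) 9: zimubpauf
surface: zimubpauf

cell NUM=ra, CLASS=ta, TOR=du:
underlying: zim-ub-so-vuv
1. f -> v, p -> b, s -> z, t -> d / V _ V: no change
2. b -> p, g -> k, v -> f, z -> s / _ #: fires at position(s) 10: zimubsovuf
surface: zimubsovuf


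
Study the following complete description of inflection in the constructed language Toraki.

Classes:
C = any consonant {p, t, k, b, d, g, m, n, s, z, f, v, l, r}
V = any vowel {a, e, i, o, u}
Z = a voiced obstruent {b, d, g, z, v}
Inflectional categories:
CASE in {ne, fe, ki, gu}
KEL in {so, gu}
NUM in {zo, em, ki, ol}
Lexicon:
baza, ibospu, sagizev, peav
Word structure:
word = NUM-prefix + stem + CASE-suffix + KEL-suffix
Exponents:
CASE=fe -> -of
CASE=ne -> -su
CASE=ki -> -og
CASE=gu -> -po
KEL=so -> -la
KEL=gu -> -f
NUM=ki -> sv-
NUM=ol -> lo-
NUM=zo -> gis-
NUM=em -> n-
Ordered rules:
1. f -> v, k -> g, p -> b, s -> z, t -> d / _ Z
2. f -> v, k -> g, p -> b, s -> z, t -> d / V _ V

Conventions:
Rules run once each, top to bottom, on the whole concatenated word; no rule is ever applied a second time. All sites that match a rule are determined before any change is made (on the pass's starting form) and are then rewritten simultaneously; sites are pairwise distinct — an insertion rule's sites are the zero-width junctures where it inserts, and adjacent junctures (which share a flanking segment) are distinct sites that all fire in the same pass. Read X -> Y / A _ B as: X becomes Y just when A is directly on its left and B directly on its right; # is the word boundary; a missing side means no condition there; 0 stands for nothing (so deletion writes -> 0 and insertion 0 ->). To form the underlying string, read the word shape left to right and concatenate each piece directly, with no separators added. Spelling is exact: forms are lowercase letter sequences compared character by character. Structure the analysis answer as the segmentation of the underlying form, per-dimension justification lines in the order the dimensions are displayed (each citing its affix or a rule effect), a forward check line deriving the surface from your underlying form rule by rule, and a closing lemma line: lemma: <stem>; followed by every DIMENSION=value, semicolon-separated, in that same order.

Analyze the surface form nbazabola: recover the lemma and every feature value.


underlying: n-baza-po-la
CASE=gu - signalled by the affix -po
KEL=so - signalled by the affix -la
NUM=em - signalled by the affix n-
check: nbazapola -> nbazapola -> nbazabola
lemma: baza; CASE=gu; KEL=so; NUM=em


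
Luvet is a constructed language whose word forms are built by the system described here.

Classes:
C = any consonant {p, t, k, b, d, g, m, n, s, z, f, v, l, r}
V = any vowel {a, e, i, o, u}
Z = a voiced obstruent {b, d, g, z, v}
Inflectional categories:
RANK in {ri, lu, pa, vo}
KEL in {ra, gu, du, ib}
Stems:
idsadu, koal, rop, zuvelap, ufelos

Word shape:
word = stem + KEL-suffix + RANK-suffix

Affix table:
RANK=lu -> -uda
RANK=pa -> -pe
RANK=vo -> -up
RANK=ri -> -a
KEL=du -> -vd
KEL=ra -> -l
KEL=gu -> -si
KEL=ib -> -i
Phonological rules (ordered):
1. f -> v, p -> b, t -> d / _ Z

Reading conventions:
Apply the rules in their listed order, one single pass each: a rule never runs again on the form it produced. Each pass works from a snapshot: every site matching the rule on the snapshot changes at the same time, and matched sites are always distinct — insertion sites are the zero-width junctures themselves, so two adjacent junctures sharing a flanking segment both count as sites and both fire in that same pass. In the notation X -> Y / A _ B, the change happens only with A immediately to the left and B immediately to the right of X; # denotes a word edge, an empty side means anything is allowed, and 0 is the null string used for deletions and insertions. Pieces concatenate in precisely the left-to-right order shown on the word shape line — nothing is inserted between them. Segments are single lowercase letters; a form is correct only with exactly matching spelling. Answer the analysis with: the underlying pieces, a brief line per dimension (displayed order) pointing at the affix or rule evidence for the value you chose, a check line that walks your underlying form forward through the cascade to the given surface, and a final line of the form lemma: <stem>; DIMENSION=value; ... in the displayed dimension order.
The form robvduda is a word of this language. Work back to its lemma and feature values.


underlying: rop-vd-uda
RANK=lu - signalled by the affix -uda
KEL=du - signalled by the affix -vd
check: ropvduda -> robvduda
lemma: rop; RANK=lu; KEL=du


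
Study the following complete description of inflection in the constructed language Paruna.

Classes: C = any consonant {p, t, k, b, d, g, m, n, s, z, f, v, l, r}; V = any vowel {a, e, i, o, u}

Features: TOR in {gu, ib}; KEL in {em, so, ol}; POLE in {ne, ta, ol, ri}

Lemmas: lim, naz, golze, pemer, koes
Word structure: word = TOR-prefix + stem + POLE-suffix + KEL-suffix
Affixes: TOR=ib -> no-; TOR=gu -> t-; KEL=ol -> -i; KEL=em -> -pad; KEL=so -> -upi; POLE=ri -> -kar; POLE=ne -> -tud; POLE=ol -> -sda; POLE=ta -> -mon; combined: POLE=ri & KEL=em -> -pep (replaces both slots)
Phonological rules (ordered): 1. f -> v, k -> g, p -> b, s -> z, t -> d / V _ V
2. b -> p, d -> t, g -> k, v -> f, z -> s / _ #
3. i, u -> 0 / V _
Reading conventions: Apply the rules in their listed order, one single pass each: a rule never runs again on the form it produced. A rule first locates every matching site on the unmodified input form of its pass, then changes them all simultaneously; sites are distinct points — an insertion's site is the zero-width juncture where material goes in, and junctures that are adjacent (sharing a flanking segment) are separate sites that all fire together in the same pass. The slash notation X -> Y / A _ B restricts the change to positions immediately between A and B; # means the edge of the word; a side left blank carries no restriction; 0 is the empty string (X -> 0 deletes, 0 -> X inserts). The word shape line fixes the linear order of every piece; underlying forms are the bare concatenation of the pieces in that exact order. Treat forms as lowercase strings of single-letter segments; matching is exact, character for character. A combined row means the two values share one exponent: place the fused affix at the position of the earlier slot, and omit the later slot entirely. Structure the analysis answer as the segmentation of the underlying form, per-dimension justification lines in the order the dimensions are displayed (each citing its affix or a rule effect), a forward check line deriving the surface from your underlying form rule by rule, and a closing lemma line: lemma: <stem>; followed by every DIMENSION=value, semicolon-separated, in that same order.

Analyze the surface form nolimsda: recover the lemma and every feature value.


underlying: no-lim-sda-i
TOR=ib - signalled by the affix no-
KEL=ol - signalled by the affix -i
POLE=ol - signalled by the affix -sda
check: nolimsdai -> nolimsdai -> nolimsdai -> nolimsda
lemma: lim; TOR=ib; KEL=ol; POLE=ol


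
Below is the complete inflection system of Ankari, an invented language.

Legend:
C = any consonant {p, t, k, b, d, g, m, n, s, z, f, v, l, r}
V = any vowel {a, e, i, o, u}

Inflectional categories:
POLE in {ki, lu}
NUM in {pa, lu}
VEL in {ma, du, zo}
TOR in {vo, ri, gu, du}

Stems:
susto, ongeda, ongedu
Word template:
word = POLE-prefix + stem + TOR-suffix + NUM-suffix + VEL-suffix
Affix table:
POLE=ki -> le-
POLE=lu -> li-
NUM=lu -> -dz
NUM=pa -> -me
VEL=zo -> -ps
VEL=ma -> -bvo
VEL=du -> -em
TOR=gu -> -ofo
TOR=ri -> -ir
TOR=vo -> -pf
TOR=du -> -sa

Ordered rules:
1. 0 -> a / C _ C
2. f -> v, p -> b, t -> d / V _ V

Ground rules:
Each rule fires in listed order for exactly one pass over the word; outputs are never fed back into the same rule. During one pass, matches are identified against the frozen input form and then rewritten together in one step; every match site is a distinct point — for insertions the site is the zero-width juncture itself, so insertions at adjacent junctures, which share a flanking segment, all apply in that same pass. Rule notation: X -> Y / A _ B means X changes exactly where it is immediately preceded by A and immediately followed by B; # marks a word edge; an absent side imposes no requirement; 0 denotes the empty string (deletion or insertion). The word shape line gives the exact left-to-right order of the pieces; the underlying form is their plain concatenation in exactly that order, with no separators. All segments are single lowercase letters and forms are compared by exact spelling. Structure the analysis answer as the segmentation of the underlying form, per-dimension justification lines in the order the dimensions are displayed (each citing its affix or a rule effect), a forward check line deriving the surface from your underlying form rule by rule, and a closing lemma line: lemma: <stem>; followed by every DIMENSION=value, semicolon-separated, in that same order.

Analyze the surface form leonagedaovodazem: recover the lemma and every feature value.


underlying: le-ongeda-ofo-dz-em
POLE=ki - signalled by the affix le-
NUM=lu - signalled by the affix -dz
VEL=du - signalled by the affix -em
TOR=gu - signalled by the affix -ofo
check: leongedaofodzem -> leonagedaofodazem -> leonagedaovodazem
lemma: ongeda; POLE=ki; NUM=lu; VEL=du; TOR=gu


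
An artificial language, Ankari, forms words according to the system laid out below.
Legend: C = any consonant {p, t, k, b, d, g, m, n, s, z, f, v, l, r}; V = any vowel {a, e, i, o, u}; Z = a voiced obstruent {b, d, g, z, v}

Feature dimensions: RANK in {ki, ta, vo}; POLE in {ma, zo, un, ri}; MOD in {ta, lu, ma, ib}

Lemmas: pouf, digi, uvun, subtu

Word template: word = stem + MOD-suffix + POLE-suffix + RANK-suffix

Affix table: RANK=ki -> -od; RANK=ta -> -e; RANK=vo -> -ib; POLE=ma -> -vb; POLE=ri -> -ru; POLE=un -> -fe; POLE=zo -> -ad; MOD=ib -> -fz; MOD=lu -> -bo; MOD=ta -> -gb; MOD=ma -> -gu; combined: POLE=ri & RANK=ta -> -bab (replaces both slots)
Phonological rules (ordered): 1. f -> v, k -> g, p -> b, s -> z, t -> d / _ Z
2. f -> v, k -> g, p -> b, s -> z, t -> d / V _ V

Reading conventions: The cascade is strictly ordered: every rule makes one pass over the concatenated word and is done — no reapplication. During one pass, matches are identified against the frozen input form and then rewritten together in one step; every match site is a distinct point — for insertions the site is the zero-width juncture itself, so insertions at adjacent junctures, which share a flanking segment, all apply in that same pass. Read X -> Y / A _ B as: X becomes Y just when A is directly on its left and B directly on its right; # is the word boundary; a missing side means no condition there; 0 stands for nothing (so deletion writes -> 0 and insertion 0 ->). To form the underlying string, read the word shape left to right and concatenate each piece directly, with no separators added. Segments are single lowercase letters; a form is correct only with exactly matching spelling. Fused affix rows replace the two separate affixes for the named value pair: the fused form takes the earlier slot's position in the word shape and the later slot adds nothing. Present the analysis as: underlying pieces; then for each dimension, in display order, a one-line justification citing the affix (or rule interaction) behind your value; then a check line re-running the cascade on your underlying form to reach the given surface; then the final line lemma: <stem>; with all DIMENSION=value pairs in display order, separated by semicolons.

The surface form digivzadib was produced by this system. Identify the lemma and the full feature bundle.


underlying: digi-fz-ad-ib
RANK=vo - signalled by the affix -ib
POLE=zo - signalled by the affix -ad
MOD=ib - signalled by the affix -fz
check: digifzadib -> digivzadib -> digivzadib
lemma: digi; RANK=vo; POLE=zo; MOD=ib


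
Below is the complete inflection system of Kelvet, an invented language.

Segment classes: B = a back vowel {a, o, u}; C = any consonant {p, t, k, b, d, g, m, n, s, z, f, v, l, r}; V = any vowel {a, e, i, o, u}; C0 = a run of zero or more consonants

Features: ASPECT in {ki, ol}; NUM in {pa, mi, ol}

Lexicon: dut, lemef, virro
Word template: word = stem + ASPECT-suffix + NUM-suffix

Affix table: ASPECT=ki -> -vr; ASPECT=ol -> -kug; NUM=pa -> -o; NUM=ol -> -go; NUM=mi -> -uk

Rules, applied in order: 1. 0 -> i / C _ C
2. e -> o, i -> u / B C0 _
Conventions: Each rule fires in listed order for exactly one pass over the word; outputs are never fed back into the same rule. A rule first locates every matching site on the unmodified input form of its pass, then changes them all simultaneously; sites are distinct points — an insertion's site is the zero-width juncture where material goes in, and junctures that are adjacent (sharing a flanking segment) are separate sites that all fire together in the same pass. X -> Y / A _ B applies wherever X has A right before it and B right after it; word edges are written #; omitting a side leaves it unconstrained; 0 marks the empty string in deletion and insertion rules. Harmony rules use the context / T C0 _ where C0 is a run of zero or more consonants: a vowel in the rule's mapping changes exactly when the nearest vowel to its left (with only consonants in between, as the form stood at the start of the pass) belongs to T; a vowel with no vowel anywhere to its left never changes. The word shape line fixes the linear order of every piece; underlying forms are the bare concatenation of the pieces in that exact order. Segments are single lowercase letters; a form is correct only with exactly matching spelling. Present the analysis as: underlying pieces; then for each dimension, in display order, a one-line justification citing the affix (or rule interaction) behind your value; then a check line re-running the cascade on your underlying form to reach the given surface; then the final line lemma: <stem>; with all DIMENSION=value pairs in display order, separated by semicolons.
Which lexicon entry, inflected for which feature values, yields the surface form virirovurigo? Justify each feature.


underlying: virro-vr-go
ASPECT=ki - signalled by the affix -vr
NUM=ol - signalled by the affix -go
check: virrovrgo -> virirovirigo -> virirovurigo
lemma: virro; ASPECT=ki; NUM=ol


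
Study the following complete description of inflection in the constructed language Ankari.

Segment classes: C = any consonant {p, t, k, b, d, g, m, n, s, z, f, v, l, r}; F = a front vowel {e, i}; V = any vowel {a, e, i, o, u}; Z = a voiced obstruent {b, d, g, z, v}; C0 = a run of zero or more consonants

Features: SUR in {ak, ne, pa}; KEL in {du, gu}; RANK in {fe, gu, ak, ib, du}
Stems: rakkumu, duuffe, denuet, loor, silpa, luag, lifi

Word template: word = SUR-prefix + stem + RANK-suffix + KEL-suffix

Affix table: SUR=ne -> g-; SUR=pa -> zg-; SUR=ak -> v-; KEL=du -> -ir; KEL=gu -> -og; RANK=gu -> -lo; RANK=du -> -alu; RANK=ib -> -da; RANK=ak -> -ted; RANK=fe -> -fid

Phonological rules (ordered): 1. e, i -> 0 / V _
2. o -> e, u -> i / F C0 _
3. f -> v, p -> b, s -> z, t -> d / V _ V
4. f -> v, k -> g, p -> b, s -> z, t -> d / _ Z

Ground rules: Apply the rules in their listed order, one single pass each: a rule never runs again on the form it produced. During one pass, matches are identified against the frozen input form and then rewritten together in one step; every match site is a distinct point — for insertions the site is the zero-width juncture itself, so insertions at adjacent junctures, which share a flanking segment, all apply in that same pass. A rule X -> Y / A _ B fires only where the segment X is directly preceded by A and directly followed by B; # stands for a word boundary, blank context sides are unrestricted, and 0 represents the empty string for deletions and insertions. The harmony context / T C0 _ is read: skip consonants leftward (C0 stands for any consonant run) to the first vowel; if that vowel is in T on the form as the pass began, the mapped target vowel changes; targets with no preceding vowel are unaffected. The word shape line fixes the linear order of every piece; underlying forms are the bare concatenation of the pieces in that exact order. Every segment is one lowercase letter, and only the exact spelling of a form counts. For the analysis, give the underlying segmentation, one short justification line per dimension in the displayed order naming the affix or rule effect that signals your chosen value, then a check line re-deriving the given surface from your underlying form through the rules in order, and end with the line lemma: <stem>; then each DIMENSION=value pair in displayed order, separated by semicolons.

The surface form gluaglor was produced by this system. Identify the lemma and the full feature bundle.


underlying: g-luag-lo-ir
SUR=ne - signalled by the affix g-
KEL=du - signalled by the affix -ir
RANK=gu - signalled by the affix -lo
check: gluagloir -> gluaglor -> gluaglor -> gluaglor -> gluaglor
lemma: luag; SUR=ne; KEL=du; RANK=gu
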